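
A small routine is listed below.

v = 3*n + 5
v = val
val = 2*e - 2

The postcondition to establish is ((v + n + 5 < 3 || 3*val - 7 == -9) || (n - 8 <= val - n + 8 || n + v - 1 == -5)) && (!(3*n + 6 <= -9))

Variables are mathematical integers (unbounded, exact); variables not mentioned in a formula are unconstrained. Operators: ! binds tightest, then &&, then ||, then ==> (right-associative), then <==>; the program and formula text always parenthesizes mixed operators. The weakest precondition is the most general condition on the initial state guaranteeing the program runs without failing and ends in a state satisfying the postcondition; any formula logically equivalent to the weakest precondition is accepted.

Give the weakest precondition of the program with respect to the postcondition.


Working backward. After the program, the postcondition ((v + n + 5 < 3 || 3*val - 7 == -9) || (n - 8 <= val - n + 8 || n + v - 1 == -5)) && (!(3*n + 6 <= -9)) must hold; in canonical form it is (n + v < -2 || 3*val == -2 || 2*n <= val + 16 || n + v == -4) && (!(3*n <= -15)).
Before val := 2*e - 2: (n + v < -2 || 6*e == 4 || 2*n <= 2*e + 14 || n + v == -4) && (!(3*n <= -15))
Before v := val: (n + val < -2 || 6*e == 4 || 2*n <= 2*e + 14 || n + val == -4) && (!(3*n <= -15))
Before v := 3*n + 5: (n + val < -2 || 6*e == 4 || 2*n <= 2*e + 14 || n + val == -4) && (!(3*n <= -15))
Answer: WP = (n + val < -2 || 6*e == 4 || 2*n <= 2*e + 14 || n + val == -4) && (!(3*n <= -15))


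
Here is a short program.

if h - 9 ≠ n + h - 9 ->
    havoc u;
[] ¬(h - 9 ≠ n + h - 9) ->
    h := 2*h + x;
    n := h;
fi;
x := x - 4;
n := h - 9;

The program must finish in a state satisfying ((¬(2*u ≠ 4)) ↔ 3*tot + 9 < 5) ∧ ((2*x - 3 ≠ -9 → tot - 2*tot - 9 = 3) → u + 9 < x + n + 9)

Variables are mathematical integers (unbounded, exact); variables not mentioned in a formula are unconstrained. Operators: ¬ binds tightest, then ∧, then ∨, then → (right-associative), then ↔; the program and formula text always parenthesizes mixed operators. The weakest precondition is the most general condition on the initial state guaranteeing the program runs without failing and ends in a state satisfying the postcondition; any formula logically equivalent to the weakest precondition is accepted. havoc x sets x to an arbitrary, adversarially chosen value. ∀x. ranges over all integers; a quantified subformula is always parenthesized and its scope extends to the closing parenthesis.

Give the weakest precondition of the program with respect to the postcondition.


Working backward. After the program, the postcondition ((¬(2*u ≠ 4)) ↔ 3*tot + 9 < 5) ∧ ((2*x - 3 ≠ -9 → tot - 2*tot - 9 = 3) → u + 9 < x + n + 9) must hold; in canonical form it is ((¬(2*u ≠ 4)) ↔ 3*tot < -4) ∧ ((2*x ≠ -6 → tot = -12) → u < n + x).
Before n := h - 9: ((¬(2*u ≠ 4)) ↔ 3*tot < -4) ∧ ((2*x ≠ -6 → tot = -12) → u < h + x - 9)
Before x := x - 4: ((¬(2*u ≠ 4)) ↔ 3*tot < -4) ∧ ((2*x ≠ 2 → tot = -12) → u < h + x - 13)
Then branch requires ∀u_1. (((¬(2*u_1 ≠ 4)) ↔ 3*tot < -4) ∧ ((2*x ≠ 2 → tot = -12) → u_1 < h + x - 13)); else branch requires ((¬(2*u ≠ 4)) ↔ 3*tot < -4) ∧ ((2*x ≠ 2 → tot = -12) → u < 2*h + 2*x - 13).
Before the if: (n ≠ 0 → (∀u_1. (((¬(2*u_1 ≠ 4)) ↔ 3*tot < -4) ∧ ((2*x ≠ 2 → tot = -12) → u_1 < h + x - 13)))) ∧ ((¬(n ≠ 0)) → (((¬(2*u ≠ 4)) ↔ 3*tot < -4) ∧ ((2*x ≠ 2 → tot = -12) → u < 2*h + 2*x - 13)))
Answer: WP = (n ≠ 0 → (∀u_1. (((¬(2*u_1 ≠ 4)) ↔ 3*tot < -4) ∧ ((2*x ≠ 2 → tot = -12) → u_1 < h + x - 13)))) ∧ ((¬(n ≠ 0)) → (((¬(2*u ≠ 4)) ↔ 3*tot < -4) ∧ ((2*x ≠ 2 → tot = -12) → u < 2*h + 2*x - 13)))


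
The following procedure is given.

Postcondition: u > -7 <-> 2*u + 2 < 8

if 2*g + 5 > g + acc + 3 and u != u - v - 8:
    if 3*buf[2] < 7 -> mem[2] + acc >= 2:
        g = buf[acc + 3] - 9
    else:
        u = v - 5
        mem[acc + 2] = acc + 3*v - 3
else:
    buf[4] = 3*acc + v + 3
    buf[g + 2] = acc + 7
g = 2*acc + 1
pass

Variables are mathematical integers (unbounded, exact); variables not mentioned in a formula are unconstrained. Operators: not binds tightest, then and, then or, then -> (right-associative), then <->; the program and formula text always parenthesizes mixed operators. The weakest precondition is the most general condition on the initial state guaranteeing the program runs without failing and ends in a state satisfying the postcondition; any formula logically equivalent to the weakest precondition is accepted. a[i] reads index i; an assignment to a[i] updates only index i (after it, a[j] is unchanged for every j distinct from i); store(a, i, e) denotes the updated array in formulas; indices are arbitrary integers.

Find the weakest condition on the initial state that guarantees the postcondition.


Working backward. After the program, the postcondition u > -7 <-> 2*u + 2 < 8 must hold; in canonical form it is u > -7 <-> 2*u < 6.
Before skip: u > -7 <-> 2*u < 6
Before g := 2*acc + 1: u > -7 <-> 2*u < 6
Then branch requires ((3*buf[2] < 7 -> mem[2] + acc >= 2) -> (u > -7 <-> 2*u < 6)) and ((not (3*buf[2] < 7 -> mem[2] + acc >= 2)) -> (v > -2 <-> 2*v < 16)); else branch requires u > -7 <-> 2*u < 6.
Before the if: ((g > acc - 2 and v != -8) -> (((3*buf[2] < 7 -> mem[2] + acc >= 2) -> (u > -7 <-> 2*u < 6)) and ((not (3*buf[2] < 7 -> mem[2] + acc >= 2)) -> (v > -2 <-> 2*v < 16)))) and ((not (g > acc - 2 and v != -8)) -> (u > -7 <-> 2*u < 6))
Answer: WP = ((g > acc - 2 and v != -8) -> (((3*buf[2] < 7 -> mem[2] + acc >= 2) -> (u > -7 <-> 2*u < 6)) and ((not (3*buf[2] < 7 -> mem[2] + acc >= 2)) -> (v > -2 <-> 2*v < 16)))) and ((not (g > acc - 2 and v != -8)) -> (u > -7 <-> 2*u < 6))


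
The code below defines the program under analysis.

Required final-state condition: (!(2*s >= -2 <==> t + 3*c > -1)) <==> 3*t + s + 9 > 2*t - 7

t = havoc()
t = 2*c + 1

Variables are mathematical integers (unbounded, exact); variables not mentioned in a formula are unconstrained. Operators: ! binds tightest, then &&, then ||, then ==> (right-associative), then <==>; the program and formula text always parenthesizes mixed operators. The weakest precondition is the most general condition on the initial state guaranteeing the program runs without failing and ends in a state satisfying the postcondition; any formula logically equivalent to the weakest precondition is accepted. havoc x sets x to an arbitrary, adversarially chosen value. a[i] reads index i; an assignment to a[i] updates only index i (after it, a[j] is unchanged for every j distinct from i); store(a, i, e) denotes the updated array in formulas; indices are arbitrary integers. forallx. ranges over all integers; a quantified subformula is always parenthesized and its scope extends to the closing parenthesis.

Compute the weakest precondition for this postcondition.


Working backward. After the program, the postcondition (!(2*s >= -2 <==> t + 3*c > -1)) <==> 3*t + s + 9 > 2*t - 7 must hold; in canonical form it is (!(2*s >= -2 <==> 3*c + t > -1)) <==> s + t > -16.
Before t := 2*c + 1: (!(2*s >= -2 <==> 5*c > -2)) <==> 2*c + s > -17
Before havoc t: (!(2*s >= -2 <==> 5*c > -2)) <==> 2*c + s > -17
Answer: WP = (!(2*s >= -2 <==> 5*c > -2)) <==> 2*c + s > -17


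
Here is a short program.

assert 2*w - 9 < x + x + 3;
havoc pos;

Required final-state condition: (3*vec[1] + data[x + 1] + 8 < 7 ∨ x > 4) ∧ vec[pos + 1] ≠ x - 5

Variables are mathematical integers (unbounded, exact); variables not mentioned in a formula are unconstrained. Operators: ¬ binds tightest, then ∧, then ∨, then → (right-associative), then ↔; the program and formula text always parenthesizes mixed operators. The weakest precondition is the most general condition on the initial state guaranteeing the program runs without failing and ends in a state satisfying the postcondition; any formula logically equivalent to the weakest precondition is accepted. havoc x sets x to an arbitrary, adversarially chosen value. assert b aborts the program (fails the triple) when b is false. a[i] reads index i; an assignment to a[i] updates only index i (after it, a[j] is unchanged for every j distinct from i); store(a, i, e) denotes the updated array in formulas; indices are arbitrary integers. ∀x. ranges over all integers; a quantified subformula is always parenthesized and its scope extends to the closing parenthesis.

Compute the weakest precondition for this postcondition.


Working backward. After the program, the postcondition (3*vec[1] + data[x + 1] + 8 < 7 ∨ x > 4) ∧ vec[pos + 1] ≠ x - 5 must hold; in canonical form it is (data[x + 1] + 3*vec[1] < -1 ∨ x > 4) ∧ vec[pos + 1] ≠ x - 5.
Before havoc pos: ∀pos_1. ((data[x + 1] + 3*vec[1] < -1 ∨ x > 4) ∧ vec[pos_1 + 1] ≠ x - 5)
Before assert 2*w - 9 < x + x + 3: 2*w < 2*x + 12 ∧ (∀pos_1. ((data[x + 1] + 3*vec[1] < -1 ∨ x > 4) ∧ vec[pos_1 + 1] ≠ x - 5))
Answer: WP = 2*w < 2*x + 12 ∧ (∀pos_1. ((data[x + 1] + 3*vec[1] < -1 ∨ x > 4) ∧ vec[pos_1 + 1] ≠ x - 5))


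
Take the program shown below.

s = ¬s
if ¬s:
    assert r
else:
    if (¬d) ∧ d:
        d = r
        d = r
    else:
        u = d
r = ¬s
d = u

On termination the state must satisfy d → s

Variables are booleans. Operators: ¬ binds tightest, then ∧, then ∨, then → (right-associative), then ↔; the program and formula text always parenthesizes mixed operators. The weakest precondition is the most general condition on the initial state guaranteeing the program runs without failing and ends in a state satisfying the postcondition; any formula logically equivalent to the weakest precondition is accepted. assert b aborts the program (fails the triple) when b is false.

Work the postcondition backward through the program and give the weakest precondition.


Working backward. After the program, d → s must hold.
Before d := u: u → s
Before r := ¬s: u → s
Then branch requires r ∧ (u → s); else branch requires d → s.
Before the if: ((¬s) → (r ∧ (u → s))) ∧ (s → (d → s))
Before s := ¬s: (s → (r ∧ (u → (¬s)))) ∧ ((¬s) → (d → (¬s)))
Answer: WP = (s → (r ∧ (u → (¬s)))) ∧ ((¬s) → (d → (¬s)))


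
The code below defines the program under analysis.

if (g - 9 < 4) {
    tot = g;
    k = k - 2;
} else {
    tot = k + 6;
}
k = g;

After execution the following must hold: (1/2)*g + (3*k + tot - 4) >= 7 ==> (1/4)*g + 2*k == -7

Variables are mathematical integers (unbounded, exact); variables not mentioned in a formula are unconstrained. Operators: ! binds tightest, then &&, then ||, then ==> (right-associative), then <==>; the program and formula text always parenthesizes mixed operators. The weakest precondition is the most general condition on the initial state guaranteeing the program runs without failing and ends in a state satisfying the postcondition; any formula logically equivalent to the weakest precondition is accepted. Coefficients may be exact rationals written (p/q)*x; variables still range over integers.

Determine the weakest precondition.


Working backward. After the program, the postcondition (1/2)*g + (3*k + tot - 4) >= 7 ==> (1/4)*g + 2*k == -7 must hold; in canonical form it is (1/2)*g + 3*k + tot >= 11 ==> (1/4)*g + 2*k == -7.
Before k := g: (7/2)*g + tot >= 11 ==> (9/4)*g == -7
Then branch requires (9/2)*g >= 11 ==> (9/4)*g == -7; else branch requires (7/2)*g + k >= 5 ==> (9/4)*g == -7.
Before the if: (g < 13 ==> ((9/2)*g >= 11 ==> (9/4)*g == -7)) && ((!(g < 13)) ==> ((7/2)*g + k >= 5 ==> (9/4)*g == -7))
Answer: WP = (g < 13 ==> ((9/2)*g >= 11 ==> (9/4)*g == -7)) && ((!(g < 13)) ==> ((7/2)*g + k >= 5 ==> (9/4)*g == -7))


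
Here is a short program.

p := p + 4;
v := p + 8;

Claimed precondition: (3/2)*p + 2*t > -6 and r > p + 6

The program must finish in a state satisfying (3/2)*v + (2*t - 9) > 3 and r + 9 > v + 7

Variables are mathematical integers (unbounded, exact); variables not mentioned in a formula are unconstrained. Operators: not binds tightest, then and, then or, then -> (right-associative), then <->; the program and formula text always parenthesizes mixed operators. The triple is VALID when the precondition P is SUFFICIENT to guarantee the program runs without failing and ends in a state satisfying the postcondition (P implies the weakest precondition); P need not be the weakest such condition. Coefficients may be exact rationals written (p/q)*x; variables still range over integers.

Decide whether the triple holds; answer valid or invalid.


Working backward. After the program, the postcondition (3/2)*v + (2*t - 9) > 3 and r + 9 > v + 7 must hold; in canonical form it is 2*t + (3/2)*v > 12 and r > v - 2.
Before v := p + 8: (3/2)*p + 2*t > 0 and r > p + 6
Before p := p + 4: (3/2)*p + 2*t > -6 and r > p + 10
The weakest precondition is (3/2)*p + 2*t > -6 and r > p + 10.
Check whether (3/2)*p + 2*t > -6 and r > p + 6 implies it.
Countermodel: at the initial state p = 0, r = 7, t = 0, the precondition holds but the weakest precondition fails.
Answer: invalid


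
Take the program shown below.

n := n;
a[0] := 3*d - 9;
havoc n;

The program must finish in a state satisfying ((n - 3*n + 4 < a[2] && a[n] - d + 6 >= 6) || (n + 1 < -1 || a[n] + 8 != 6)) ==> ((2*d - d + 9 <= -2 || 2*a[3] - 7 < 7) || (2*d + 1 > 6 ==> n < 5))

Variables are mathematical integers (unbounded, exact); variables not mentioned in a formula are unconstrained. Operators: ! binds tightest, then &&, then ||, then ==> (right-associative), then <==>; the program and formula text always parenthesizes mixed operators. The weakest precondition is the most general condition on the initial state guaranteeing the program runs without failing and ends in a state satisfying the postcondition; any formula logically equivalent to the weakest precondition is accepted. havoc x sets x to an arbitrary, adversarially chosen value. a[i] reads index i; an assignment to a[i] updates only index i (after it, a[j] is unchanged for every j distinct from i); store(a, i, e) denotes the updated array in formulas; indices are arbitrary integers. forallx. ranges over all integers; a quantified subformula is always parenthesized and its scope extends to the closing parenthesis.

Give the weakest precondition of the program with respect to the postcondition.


Working backward. After the program, the postcondition ((n - 3*n + 4 < a[2] && a[n] - d + 6 >= 6) || (n + 1 < -1 || a[n] + 8 != 6)) ==> ((2*d - d + 9 <= -2 || 2*a[3] - 7 < 7) || (2*d + 1 > 6 ==> n < 5)) must hold; in canonical form it is ((a[2] + 2*n > 4 && a[n] >= d) || n < -2 || a[n] != -2) ==> (d <= -11 || 2*a[3] < 14 || (2*d > 5 ==> n < 5)).
Before havoc n: forall n_1. (((a[2] + 2*n_1 > 4 && a[n_1] >= d) || n_1 < -2 || a[n_1] != -2) ==> (d <= -11 || 2*a[3] < 14 || (2*d > 5 ==> n_1 < 5)))
Before a[0] := 3*d - 9: forall n_1. (((a[2] + 2*n_1 > 4 && store(a, 0, 3*d - 9)[n_1] >= d) || n_1 < -2 || store(a, 0, 3*d - 9)[n_1] != -2) ==> (d <= -11 || 2*a[3] < 14 || (2*d > 5 ==> n_1 < 5)))
Before n := n: forall n_1. (((a[2] + 2*n_1 > 4 && store(a, 0, 3*d - 9)[n_1] >= d) || n_1 < -2 || store(a, 0, 3*d - 9)[n_1] != -2) ==> (d <= -11 || 2*a[3] < 14 || (2*d > 5 ==> n_1 < 5)))
Answer: WP = forall n_1. (((a[2] + 2*n_1 > 4 && store(a, 0, 3*d - 9)[n_1] >= d) || n_1 < -2 || store(a, 0, 3*d - 9)[n_1] != -2) ==> (d <= -11 || 2*a[3] < 14 || (2*d > 5 ==> n_1 < 5)))


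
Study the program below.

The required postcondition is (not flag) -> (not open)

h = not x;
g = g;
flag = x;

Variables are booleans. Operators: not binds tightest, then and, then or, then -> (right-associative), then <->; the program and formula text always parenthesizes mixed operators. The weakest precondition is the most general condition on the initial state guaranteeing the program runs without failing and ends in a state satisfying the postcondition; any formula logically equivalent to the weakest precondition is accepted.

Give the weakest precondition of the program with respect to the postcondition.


Working backward. After the program, (not flag) -> (not open) must hold.
Before flag := x: (not x) -> (not open)
Before g := g: (not x) -> (not open)
Before h := not x: (not x) -> (not open)
Answer: WP = (not x) -> (not open)


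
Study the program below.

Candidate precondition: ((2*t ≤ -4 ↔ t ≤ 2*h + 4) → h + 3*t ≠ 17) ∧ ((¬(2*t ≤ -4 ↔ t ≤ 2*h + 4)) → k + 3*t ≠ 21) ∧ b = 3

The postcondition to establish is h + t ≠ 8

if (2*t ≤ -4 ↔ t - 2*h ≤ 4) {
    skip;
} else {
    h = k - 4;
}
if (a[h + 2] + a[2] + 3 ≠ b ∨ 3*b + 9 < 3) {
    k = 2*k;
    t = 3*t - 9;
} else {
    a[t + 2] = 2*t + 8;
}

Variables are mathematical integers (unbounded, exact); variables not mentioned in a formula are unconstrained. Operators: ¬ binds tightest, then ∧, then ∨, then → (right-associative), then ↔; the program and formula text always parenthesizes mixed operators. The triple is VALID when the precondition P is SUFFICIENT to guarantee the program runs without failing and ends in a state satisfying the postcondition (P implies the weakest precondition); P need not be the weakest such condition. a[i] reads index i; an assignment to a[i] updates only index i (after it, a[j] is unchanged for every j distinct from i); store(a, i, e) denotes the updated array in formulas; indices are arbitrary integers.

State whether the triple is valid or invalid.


Working backward. After the program, h + t ≠ 8 must hold.
Then branch requires h + 3*t ≠ 17; else branch requires h + t ≠ 8.
Before the if: ((a[h + 2] + a[2] ≠ b - 3 ∨ 3*b < -6) → h + 3*t ≠ 17) ∧ ((¬(a[h + 2] + a[2] ≠ b - 3 ∨ 3*b < -6)) → h + t ≠ 8)
Then branch requires ((a[h + 2] + a[2] ≠ b - 3 ∨ 3*b < -6) → h + 3*t ≠ 17) ∧ ((¬(a[h + 2] + a[2] ≠ b - 3 ∨ 3*b < -6)) → h + t ≠ 8); else branch requires ((a[2] + a[k - 2] ≠ b - 3 ∨ 3*b < -6) → k + 3*t ≠ 21) ∧ ((¬(a[2] + a[k - 2] ≠ b - 3 ∨ 3*b < -6)) → k + t ≠ 12).
Before the if: ((2*t ≤ -4 ↔ t ≤ 2*h + 4) → (((a[h + 2] + a[2] ≠ b - 3 ∨ 3*b < -6) → h + 3*t ≠ 17) ∧ ((¬(a[h + 2] + a[2] ≠ b - 3 ∨ 3*b < -6)) → h + t ≠ 8))) ∧ ((¬(2*t ≤ -4 ↔ t ≤ 2*h + 4)) → (((a[2] + a[k - 2] ≠ b - 3 ∨ 3*b < -6) → k + 3*t ≠ 21) ∧ ((¬(a[2] + a[k - 2] ≠ b - 3 ∨ 3*b < -6)) → k + t ≠ 12)))
The weakest precondition is ((2*t ≤ -4 ↔ t ≤ 2*h + 4) → (((a[h + 2] + a[2] ≠ b - 3 ∨ 3*b < -6) → h + 3*t ≠ 17) ∧ ((¬(a[h + 2] + a[2] ≠ b - 3 ∨ 3*b < -6)) → h + t ≠ 8))) ∧ ((¬(2*t ≤ -4 ↔ t ≤ 2*h + 4)) → (((a[2] + a[k - 2] ≠ b - 3 ∨ 3*b < -6) → k + 3*t ≠ 21) ∧ ((¬(a[2] + a[k - 2] ≠ b - 3 ∨ 3*b < -6)) → k + t ≠ 12))).
Check whether ((2*t ≤ -4 ↔ t ≤ 2*h + 4) → h + 3*t ≠ 17) ∧ ((¬(2*t ≤ -4 ↔ t ≤ 2*h + 4)) → k + 3*t ≠ 21) ∧ b = 3 implies it.
Countermodel: at the initial state a = {[-2] = 6516, [2] = -6516, [13] = 6516, elsewhere 6516}, b = 3, h = -4, k = 15, t = -3, the precondition holds but the weakest precondition fails.
Answer: invalid


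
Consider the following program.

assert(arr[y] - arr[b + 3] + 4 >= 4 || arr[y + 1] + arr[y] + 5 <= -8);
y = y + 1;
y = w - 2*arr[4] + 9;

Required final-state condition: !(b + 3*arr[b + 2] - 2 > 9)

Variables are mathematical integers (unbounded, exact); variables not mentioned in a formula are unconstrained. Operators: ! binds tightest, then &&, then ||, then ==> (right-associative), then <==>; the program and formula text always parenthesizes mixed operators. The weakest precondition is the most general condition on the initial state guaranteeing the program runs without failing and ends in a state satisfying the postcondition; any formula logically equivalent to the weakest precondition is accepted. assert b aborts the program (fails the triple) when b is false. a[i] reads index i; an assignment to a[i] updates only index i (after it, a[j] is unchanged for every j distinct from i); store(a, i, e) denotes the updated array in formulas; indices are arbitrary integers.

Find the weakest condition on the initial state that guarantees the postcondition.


Working backward. After the program, the postcondition !(b + 3*arr[b + 2] - 2 > 9) must hold; in canonical form it is !(3*arr[b + 2] + b > 11).
Before y := w - 2*arr[4] + 9: !(3*arr[b + 2] + b > 11)
Before y := y + 1: !(3*arr[b + 2] + b > 11)
Before assert arr[y] - arr[b + 3] + 4 >= 4 || arr[y + 1] + arr[y] + 5 <= -8: (arr[y] >= arr[b + 3] || arr[y + 1] + arr[y] <= -13) && (!(3*arr[b + 2] + b > 11))
Answer: WP = (arr[y] >= arr[b + 3] || arr[y + 1] + arr[y] <= -13) && (!(3*arr[b + 2] + b > 11))


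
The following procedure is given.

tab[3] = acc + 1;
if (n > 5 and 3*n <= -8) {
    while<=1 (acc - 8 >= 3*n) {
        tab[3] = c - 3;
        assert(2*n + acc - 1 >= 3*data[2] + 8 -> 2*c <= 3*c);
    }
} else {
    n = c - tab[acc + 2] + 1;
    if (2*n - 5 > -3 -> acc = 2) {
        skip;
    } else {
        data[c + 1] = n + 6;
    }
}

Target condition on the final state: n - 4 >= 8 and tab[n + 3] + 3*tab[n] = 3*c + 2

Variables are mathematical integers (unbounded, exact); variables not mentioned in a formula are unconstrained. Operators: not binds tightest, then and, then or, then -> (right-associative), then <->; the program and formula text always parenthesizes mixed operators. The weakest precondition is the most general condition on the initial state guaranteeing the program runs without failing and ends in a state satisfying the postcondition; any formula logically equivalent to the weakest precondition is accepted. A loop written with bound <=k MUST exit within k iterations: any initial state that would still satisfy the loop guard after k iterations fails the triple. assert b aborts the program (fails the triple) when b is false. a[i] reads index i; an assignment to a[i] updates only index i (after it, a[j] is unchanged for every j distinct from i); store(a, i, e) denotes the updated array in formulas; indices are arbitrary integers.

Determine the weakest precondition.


Working backward. After the program, the postcondition n - 4 >= 8 and tab[n + 3] + 3*tab[n] = 3*c + 2 must hold; in canonical form it is n >= 12 and tab[n + 3] + 3*tab[n] = 3*c + 2.
Then branch requires (acc >= 3*n + 8 -> ((acc + 2*n >= 3*data[2] + 9 -> c >= 0) and (not (acc >= 3*n + 8)) and n >= 12 and store(tab, 3, c - 3)[n + 3] + 3*store(tab, 3, c - 3)[n] = 3*c + 2)) and ((not (acc >= 3*n + 8)) -> (n >= 12 and tab[n + 3] + 3*tab[n] = 3*c + 2)); else branch requires ((2*c > 2*tab[acc + 2] -> acc = 2) -> (c >= tab[acc + 2] + 11 and 3*tab[-tab[acc + 2] + c + 1] + tab[-tab[acc + 2] + c + 4] = 3*c + 2)) and ((not (2*c > 2*tab[acc + 2] -> acc = 2)) -> (c >= tab[acc + 2] + 11 and 3*tab[-tab[acc + 2] + c + 1] + tab[-tab[acc + 2] + c + 4] = 3*c + 2)).
Before the if: ((n > 5 and 3*n <= -8) -> ((acc >= 3*n + 8 -> ((acc + 2*n >= 3*data[2] + 9 -> c >= 0) and (not (acc >= 3*n + 8)) and n >= 12 and store(tab, 3, c - 3)[n + 3] + 3*store(tab, 3, c - 3)[n] = 3*c + 2)) and ((not (acc >= 3*n + 8)) -> (n >= 12 and tab[n + 3] + 3*tab[n] = 3*c + 2)))) and ((not (n > 5 and 3*n <= -8)) -> (((2*c > 2*tab[acc + 2] -> acc = 2) -> (c >= tab[acc + 2] + 11 and 3*tab[-tab[acc + 2] + c + 1] + tab[-tab[acc + 2] + c + 4] = 3*c + 2)) and ((not (2*c > 2*tab[acc + 2] -> acc = 2)) -> (c >= tab[acc + 2] + 11 and 3*tab[-tab[acc + 2] + c + 1] + tab[-tab[acc + 2] + c + 4] = 3*c + 2))))
Before tab[3] := acc + 1: ((n > 5 and 3*n <= -8) -> ((acc >= 3*n + 8 -> ((acc + 2*n >= 3*data[2] + 9 -> c >= 0) and (not (acc >= 3*n + 8)) and n >= 12 and store(store(tab, 3, acc + 1), 3, c - 3)[n + 3] + 3*store(store(tab, 3, acc + 1), 3, c - 3)[n] = 3*c + 2)) and ((not (acc >= 3*n + 8)) -> (n >= 12 and store(tab, 3, acc + 1)[n + 3] + 3*store(tab, 3, acc + 1)[n] = 3*c + 2)))) and ((not (n > 5 and 3*n <= -8)) -> (((2*c > 2*store(tab, 3, acc + 1)[acc + 2] -> acc = 2) -> (c >= store(tab, 3, acc + 1)[acc + 2] + 11 and 3*store(tab, 3, acc + 1)[-store(tab, 3, acc + 1)[acc + 2] + c + 1] + store(tab, 3, acc + 1)[-store(tab, 3, acc + 1)[acc + 2] + c + 4] = 3*c + 2)) and ((not (2*c > 2*store(tab, 3, acc + 1)[acc + 2] -> acc = 2)) -> (c >= store(tab, 3, acc + 1)[acc + 2] + 11 and 3*store(tab, 3, acc + 1)[-store(tab, 3, acc + 1)[acc + 2] + c + 1] + store(tab, 3, acc + 1)[-store(tab, 3, acc + 1)[acc + 2] + c + 4] = 3*c + 2))))
Answer: WP = ((n > 5 and 3*n <= -8) -> ((acc >= 3*n + 8 -> ((acc + 2*n >= 3*data[2] + 9 -> c >= 0) and (not (acc >= 3*n + 8)) and n >= 12 and store(store(tab, 3, acc + 1), 3, c - 3)[n + 3] + 3*store(store(tab, 3, acc + 1), 3, c - 3)[n] = 3*c + 2)) and ((not (acc >= 3*n + 8)) -> (n >= 12 and store(tab, 3, acc + 1)[n + 3] + 3*store(tab, 3, acc + 1)[n] = 3*c + 2)))) and ((not (n > 5 and 3*n <= -8)) -> (((2*c > 2*store(tab, 3, acc + 1)[acc + 2] -> acc = 2) -> (c >= store(tab, 3, acc + 1)[acc + 2] + 11 and 3*store(tab, 3, acc + 1)[-store(tab, 3, acc + 1)[acc + 2] + c + 1] + store(tab, 3, acc + 1)[-store(tab, 3, acc + 1)[acc + 2] + c + 4] = 3*c + 2)) and ((not (2*c > 2*store(tab, 3, acc + 1)[acc + 2] -> acc = 2)) -> (c >= store(tab, 3, acc + 1)[acc + 2] + 11 and 3*store(tab, 3, acc + 1)[-store(tab, 3, acc + 1)[acc + 2] + c + 1] + store(tab, 3, acc + 1)[-store(tab, 3, acc + 1)[acc + 2] + c + 4] = 3*c + 2))))


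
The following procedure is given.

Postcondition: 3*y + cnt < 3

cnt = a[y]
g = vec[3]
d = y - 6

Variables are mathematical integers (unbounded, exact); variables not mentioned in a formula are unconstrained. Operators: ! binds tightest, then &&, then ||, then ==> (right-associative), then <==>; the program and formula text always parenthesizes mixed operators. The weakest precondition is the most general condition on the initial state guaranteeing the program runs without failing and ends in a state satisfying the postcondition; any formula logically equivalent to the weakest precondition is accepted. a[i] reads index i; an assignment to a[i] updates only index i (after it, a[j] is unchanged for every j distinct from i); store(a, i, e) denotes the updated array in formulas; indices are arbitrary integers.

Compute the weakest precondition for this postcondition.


Working backward. After the program, the postcondition 3*y + cnt < 3 must hold; in canonical form it is cnt + 3*y < 3.
Before d := y - 6: cnt + 3*y < 3
Before g := vec[3]: cnt + 3*y < 3
Before cnt := a[y]: a[y] + 3*y < 3
Answer: WP = a[y] + 3*y < 3


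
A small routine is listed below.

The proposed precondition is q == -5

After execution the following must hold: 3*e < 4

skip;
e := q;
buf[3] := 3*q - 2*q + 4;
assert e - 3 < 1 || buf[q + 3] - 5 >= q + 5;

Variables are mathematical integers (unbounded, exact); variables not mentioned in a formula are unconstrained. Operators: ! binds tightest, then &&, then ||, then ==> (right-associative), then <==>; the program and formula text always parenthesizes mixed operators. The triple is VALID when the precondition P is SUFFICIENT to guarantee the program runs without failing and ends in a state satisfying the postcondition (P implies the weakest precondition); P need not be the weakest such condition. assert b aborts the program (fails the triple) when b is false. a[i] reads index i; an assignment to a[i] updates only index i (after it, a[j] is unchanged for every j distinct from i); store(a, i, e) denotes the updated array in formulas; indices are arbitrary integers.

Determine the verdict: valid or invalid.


Working backward. After the program, 3*e < 4 must hold.
Before assert e - 3 < 1 || buf[q + 3] - 5 >= q + 5: (e < 4 || buf[q + 3] >= q + 10) && 3*e < 4
Before buf[3] := 3*q - 2*q + 4: (e < 4 || store(buf, 3, q + 4)[q + 3] >= q + 10) && 3*e < 4
Before e := q: (q < 4 || store(buf, 3, q + 4)[q + 3] >= q + 10) && 3*q < 4
Before skip: (q < 4 || store(buf, 3, q + 4)[q + 3] >= q + 10) && 3*q < 4
The weakest precondition is (q < 4 || store(buf, 3, q + 4)[q + 3] >= q + 10) && 3*q < 4.
Check whether q == -5 implies it.
Every state satisfying the precondition satisfies the weakest precondition: the implication holds.
Answer: valid


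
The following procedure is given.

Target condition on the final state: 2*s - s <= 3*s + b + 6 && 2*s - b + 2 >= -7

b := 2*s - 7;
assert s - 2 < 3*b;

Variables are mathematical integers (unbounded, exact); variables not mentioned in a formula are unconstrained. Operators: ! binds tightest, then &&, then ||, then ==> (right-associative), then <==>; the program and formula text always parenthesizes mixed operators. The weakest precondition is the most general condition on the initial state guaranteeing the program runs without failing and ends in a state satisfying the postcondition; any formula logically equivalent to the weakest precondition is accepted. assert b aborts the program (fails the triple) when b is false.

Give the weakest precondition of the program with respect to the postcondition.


Working backward. After the program, the postcondition 2*s - s <= 3*s + b + 6 && 2*s - b + 2 >= -7 must hold; in canonical form it is b + 2*s >= -6 && 2*s >= b - 9.
Before assert s - 2 < 3*b: s < 3*b + 2 && b + 2*s >= -6 && 2*s >= b - 9
Before b := 2*s - 7: 5*s > 19 && 4*s >= 1
Answer: WP = 5*s > 19 && 4*s >= 1


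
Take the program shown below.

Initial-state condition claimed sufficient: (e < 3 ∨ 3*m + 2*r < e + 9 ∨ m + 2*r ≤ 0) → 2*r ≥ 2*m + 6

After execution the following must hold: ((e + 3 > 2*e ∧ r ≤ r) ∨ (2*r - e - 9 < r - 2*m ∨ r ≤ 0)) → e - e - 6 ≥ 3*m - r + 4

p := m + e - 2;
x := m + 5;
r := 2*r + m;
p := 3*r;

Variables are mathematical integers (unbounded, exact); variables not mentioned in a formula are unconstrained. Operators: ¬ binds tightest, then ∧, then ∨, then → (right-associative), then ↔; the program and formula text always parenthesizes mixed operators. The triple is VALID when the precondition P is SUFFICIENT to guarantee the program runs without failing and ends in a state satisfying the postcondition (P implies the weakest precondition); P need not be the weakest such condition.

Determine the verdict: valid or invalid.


Working backward. After the program, the postcondition ((e + 3 > 2*e ∧ r ≤ r) ∨ (2*r - e - 9 < r - 2*m ∨ r ≤ 0)) → e - e - 6 ≥ 3*m - r + 4 must hold; in canonical form it is (e < 3 ∨ 2*m + r < e + 9 ∨ r ≤ 0) → r ≥ 3*m + 10.
Before p := 3*r: (e < 3 ∨ 2*m + r < e + 9 ∨ r ≤ 0) → r ≥ 3*m + 10
Before r := 2*r + m: (e < 3 ∨ 3*m + 2*r < e + 9 ∨ m + 2*r ≤ 0) → 2*r ≥ 2*m + 10
Before x := m + 5: (e < 3 ∨ 3*m + 2*r < e + 9 ∨ m + 2*r ≤ 0) → 2*r ≥ 2*m + 10
Before p := m + e - 2: (e < 3 ∨ 3*m + 2*r < e + 9 ∨ m + 2*r ≤ 0) → 2*r ≥ 2*m + 10
The weakest precondition is (e < 3 ∨ 3*m + 2*r < e + 9 ∨ m + 2*r ≤ 0) → 2*r ≥ 2*m + 10.
Check whether (e < 3 ∨ 3*m + 2*r < e + 9 ∨ m + 2*r ≤ 0) → 2*r ≥ 2*m + 6 implies it.
Countermodel: at the initial state e = 0, m = 0, r = 3, the precondition holds but the weakest precondition fails.
Answer: invalid


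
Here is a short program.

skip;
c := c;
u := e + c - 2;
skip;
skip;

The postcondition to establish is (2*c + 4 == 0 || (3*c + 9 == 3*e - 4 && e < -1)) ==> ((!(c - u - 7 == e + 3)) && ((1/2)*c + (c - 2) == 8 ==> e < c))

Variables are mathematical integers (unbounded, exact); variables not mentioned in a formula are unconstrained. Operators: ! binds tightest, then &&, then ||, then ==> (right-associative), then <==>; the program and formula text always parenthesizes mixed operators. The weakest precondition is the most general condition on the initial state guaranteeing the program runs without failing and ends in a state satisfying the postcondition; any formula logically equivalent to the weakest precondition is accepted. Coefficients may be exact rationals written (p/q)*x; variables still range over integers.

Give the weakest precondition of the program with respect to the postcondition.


Working backward. After the program, the postcondition (2*c + 4 == 0 || (3*c + 9 == 3*e - 4 && e < -1)) ==> ((!(c - u - 7 == e + 3)) && ((1/2)*c + (c - 2) == 8 ==> e < c)) must hold; in canonical form it is (2*c == -4 || (3*c == 3*e - 13 && e < -1)) ==> ((!(c == e + u + 10)) && ((3/2)*c == 10 ==> e < c)).
Before skip: (2*c == -4 || (3*c == 3*e - 13 && e < -1)) ==> ((!(c == e + u + 10)) && ((3/2)*c == 10 ==> e < c))
Before skip: (2*c == -4 || (3*c == 3*e - 13 && e < -1)) ==> ((!(c == e + u + 10)) && ((3/2)*c == 10 ==> e < c))
Before u := e + c - 2: (2*c == -4 || (3*c == 3*e - 13 && e < -1)) ==> ((!(2*e == -8)) && ((3/2)*c == 10 ==> e < c))
Before c := c: (2*c == -4 || (3*c == 3*e - 13 && e < -1)) ==> ((!(2*e == -8)) && ((3/2)*c == 10 ==> e < c))
Before skip: (2*c == -4 || (3*c == 3*e - 13 && e < -1)) ==> ((!(2*e == -8)) && ((3/2)*c == 10 ==> e < c))
Answer: WP = (2*c == -4 || (3*c == 3*e - 13 && e < -1)) ==> ((!(2*e == -8)) && ((3/2)*c == 10 ==> e < c))


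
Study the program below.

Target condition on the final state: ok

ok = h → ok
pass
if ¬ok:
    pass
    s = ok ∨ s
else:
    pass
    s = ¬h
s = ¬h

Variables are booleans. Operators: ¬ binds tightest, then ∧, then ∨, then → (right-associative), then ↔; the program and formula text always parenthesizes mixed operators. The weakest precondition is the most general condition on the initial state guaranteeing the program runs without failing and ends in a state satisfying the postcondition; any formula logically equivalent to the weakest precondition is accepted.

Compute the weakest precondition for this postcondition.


Working backward. After the program, ok must hold.
Before s := ¬h: ok
Then branch requires ok; else branch requires ok.
Before the if: (¬ok) → ok
Before skip: (¬ok) → ok
Before ok := h → ok: (¬(h → ok)) → (h → ok)
Answer: WP = (¬(h → ok)) → (h → ok)


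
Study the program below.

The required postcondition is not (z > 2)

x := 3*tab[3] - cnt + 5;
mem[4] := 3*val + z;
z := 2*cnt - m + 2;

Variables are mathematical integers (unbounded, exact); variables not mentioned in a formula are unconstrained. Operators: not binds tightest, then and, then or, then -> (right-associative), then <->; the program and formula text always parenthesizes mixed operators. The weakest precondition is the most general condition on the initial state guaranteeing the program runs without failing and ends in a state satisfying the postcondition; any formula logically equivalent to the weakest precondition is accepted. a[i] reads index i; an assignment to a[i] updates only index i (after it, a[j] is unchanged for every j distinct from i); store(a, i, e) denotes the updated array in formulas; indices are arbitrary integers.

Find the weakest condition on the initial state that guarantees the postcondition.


Working backward. After the program, not (z > 2) must hold.
Before z := 2*cnt - m + 2: not (2*cnt > m)
Before mem[4] := 3*val + z: not (2*cnt > m)
Before x := 3*tab[3] - cnt + 5: not (2*cnt > m)
Answer: WP = not (2*cnt > m)


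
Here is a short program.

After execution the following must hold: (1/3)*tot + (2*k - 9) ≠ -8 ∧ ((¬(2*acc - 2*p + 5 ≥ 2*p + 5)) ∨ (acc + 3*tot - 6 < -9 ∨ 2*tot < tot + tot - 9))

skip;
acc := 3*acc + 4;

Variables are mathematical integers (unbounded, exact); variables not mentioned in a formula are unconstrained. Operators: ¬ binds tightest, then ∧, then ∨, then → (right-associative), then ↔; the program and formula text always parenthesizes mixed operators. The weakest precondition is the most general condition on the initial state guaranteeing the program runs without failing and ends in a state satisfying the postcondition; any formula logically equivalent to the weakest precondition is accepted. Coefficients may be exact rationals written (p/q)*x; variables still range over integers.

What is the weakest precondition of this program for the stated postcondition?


Working backward. After the program, the postcondition (1/3)*tot + (2*k - 9) ≠ -8 ∧ ((¬(2*acc - 2*p + 5 ≥ 2*p + 5)) ∨ (acc + 3*tot - 6 < -9 ∨ 2*tot < tot + tot - 9)) must hold; in canonical form it is 2*k + (1/3)*tot ≠ 1 ∧ ((¬(2*acc ≥ 4*p)) ∨ acc + 3*tot < -3).
Before acc := 3*acc + 4: 2*k + (1/3)*tot ≠ 1 ∧ ((¬(6*acc ≥ 4*p - 8)) ∨ 3*acc + 3*tot < -7)
Before skip: 2*k + (1/3)*tot ≠ 1 ∧ ((¬(6*acc ≥ 4*p - 8)) ∨ 3*acc + 3*tot < -7)
Answer: WP = 2*k + (1/3)*tot ≠ 1 ∧ ((¬(6*acc ≥ 4*p - 8)) ∨ 3*acc + 3*tot < -7)


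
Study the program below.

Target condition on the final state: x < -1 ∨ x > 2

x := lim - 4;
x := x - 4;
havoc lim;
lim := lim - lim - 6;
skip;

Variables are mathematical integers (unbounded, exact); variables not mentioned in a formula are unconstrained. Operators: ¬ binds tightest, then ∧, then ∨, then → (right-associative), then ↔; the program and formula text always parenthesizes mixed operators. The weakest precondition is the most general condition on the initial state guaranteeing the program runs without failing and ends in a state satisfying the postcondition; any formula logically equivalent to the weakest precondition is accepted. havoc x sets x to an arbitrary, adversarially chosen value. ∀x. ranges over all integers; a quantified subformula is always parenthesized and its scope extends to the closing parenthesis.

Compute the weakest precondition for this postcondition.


Working backward. After the program, x < -1 ∨ x > 2 must hold.
Before skip: x < -1 ∨ x > 2
Before lim := lim - lim - 6: x < -1 ∨ x > 2
Before havoc lim: x < -1 ∨ x > 2
Before x := x - 4: x < 3 ∨ x > 6
Before x := lim - 4: lim < 7 ∨ lim > 10
Answer: WP = lim < 7 ∨ lim > 10


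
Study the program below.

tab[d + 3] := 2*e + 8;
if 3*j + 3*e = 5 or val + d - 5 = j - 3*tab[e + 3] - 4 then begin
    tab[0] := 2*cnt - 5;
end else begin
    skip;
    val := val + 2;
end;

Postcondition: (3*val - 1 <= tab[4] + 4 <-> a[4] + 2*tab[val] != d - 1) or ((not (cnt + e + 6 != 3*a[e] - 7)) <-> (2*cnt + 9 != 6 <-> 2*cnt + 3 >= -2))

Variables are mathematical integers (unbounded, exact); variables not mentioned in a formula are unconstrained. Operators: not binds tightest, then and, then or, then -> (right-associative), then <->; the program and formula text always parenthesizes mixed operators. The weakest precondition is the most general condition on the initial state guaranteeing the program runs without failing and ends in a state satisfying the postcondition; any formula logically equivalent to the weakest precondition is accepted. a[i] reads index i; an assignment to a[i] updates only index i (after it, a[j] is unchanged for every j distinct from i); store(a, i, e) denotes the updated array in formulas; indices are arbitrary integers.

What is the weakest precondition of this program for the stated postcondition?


Working backward. After the program, the postcondition (3*val - 1 <= tab[4] + 4 <-> a[4] + 2*tab[val] != d - 1) or ((not (cnt + e + 6 != 3*a[e] - 7)) <-> (2*cnt + 9 != 6 <-> 2*cnt + 3 >= -2)) must hold; in canonical form it is (3*val <= tab[4] + 5 <-> a[4] + 2*tab[val] != d - 1) or ((not (cnt + e != 3*a[e] - 13)) <-> (2*cnt != -3 <-> 2*cnt >= -5)).
Then branch requires (3*val <= tab[4] + 5 <-> a[4] + 2*store(tab, 0, 2*cnt - 5)[val] != d - 1) or ((not (cnt + e != 3*a[e] - 13)) <-> (2*cnt != -3 <-> 2*cnt >= -5)); else branch requires (3*val <= tab[4] - 1 <-> a[4] + 2*tab[val + 2] != d - 1) or ((not (cnt + e != 3*a[e] - 13)) <-> (2*cnt != -3 <-> 2*cnt >= -5)).
Before the if: ((3*e + 3*j = 5 or 3*tab[e + 3] + d + val = j + 1) -> ((3*val <= tab[4] + 5 <-> a[4] + 2*store(tab, 0, 2*cnt - 5)[val] != d - 1) or ((not (cnt + e != 3*a[e] - 13)) <-> (2*cnt != -3 <-> 2*cnt >= -5)))) and ((not (3*e + 3*j = 5 or 3*tab[e + 3] + d + val = j + 1)) -> ((3*val <= tab[4] - 1 <-> a[4] + 2*tab[val + 2] != d - 1) or ((not (cnt + e != 3*a[e] - 13)) <-> (2*cnt != -3 <-> 2*cnt >= -5))))
Before tab[d + 3] := 2*e + 8: ((3*e + 3*j = 5 or 3*store(tab, d + 3, 2*e + 8)[e + 3] + d + val = j + 1) -> ((3*val <= store(tab, d + 3, 2*e + 8)[4] + 5 <-> a[4] + 2*store(store(tab, d + 3, 2*e + 8), 0, 2*cnt - 5)[val] != d - 1) or ((not (cnt + e != 3*a[e] - 13)) <-> (2*cnt != -3 <-> 2*cnt >= -5)))) and ((not (3*e + 3*j = 5 or 3*store(tab, d + 3, 2*e + 8)[e + 3] + d + val = j + 1)) -> ((3*val <= store(tab, d + 3, 2*e + 8)[4] - 1 <-> a[4] + 2*store(tab, d + 3, 2*e + 8)[val + 2] != d - 1) or ((not (cnt + e != 3*a[e] - 13)) <-> (2*cnt != -3 <-> 2*cnt >= -5))))
Answer: WP = ((3*e + 3*j = 5 or 3*store(tab, d + 3, 2*e + 8)[e + 3] + d + val = j + 1) -> ((3*val <= store(tab, d + 3, 2*e + 8)[4] + 5 <-> a[4] + 2*store(store(tab, d + 3, 2*e + 8), 0, 2*cnt - 5)[val] != d - 1) or ((not (cnt + e != 3*a[e] - 13)) <-> (2*cnt != -3 <-> 2*cnt >= -5)))) and ((not (3*e + 3*j = 5 or 3*store(tab, d + 3, 2*e + 8)[e + 3] + d + val = j + 1)) -> ((3*val <= store(tab, d + 3, 2*e + 8)[4] - 1 <-> a[4] + 2*store(tab, d + 3, 2*e + 8)[val + 2] != d - 1) or ((not (cnt + e != 3*a[e] - 13)) <-> (2*cnt != -3 <-> 2*cnt >= -5))))
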